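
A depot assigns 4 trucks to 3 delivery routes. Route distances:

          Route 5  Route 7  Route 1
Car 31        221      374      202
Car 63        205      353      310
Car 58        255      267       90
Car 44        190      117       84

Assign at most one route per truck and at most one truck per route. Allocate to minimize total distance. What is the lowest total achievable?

Min total: 412 km

This is a one-to-one assignment (minimum-cost bipartite matching).
Optimal: Car 63→Route 5 (205 km), Car 44→Route 7 (117 km), Car 58→Route 1 (90 km) — total 205+117+90 = 412 km.
Row-greedy (each truck in turn takes its cheapest remaining route) gives 674 km, worse by 262.
Next-best assignment: Car 31→Route 5, Car 44→Route 7, Car 58→Route 1 = 428 km.
Swapping Car 44↔Car 63 (Car 44→Route 5 190 km, Car 63→Route 7 353 km) adds 221.
Checked against all permutations: 412 km is optimal.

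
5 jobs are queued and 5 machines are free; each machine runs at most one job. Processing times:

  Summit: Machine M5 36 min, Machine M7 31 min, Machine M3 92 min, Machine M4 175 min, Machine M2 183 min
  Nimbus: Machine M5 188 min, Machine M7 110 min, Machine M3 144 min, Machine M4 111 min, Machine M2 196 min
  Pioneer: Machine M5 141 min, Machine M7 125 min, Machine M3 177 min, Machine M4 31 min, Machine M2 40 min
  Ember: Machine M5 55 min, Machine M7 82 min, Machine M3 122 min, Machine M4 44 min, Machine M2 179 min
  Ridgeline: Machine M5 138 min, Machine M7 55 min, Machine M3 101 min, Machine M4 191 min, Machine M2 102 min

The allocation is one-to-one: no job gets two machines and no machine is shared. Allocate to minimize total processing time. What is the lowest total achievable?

Min total: 319 min

This is a one-to-one assignment (minimum-cost bipartite matching).
Optimal: Summit→Machine M5 (36 min), Nimbus→Machine M3 (144 min), Pioneer→Machine M2 (40 min), Ember→Machine M4 (44 min), Ridgeline→Machine M7 (55 min) — total 36+144+40+44+55 = 319 min.
Row-greedy (each job in turn takes its cheapest remaining machine) gives 338 min, worse by 19.
Next-best assignment: Summit→Machine M5, Nimbus→Machine M7, Pioneer→Machine M2, Ember→Machine M4, Ridgeline→Machine M3 = 331 min.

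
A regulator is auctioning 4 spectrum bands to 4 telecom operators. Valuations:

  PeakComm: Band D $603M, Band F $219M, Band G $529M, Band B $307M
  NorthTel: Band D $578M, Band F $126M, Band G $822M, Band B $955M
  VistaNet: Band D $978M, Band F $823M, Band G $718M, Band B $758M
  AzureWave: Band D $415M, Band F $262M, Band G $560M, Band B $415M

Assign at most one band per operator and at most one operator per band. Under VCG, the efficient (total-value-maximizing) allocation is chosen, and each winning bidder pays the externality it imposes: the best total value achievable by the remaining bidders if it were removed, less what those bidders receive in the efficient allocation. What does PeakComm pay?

Efficient allocation: PeakComm→Band D ($603M), NorthTel→Band B ($955M), VistaNet→Band F ($823M), AzureWave→Band G ($560M); total welfare W = $2941M.
PeakComm receives Band D at value $603M, so the others get W − 603 = $2338M.
Without PeakComm: best allocation of the remaining 3 bidders over all 4 bands is NorthTel→Band B ($955M), VistaNet→Band D ($978M), AzureWave→Band G ($560M), total $2493M.
VCG payment = (others' best without PeakComm) − (others' welfare with PeakComm) = 2493 − 2338 = $155M.

PeakComm pays $155M.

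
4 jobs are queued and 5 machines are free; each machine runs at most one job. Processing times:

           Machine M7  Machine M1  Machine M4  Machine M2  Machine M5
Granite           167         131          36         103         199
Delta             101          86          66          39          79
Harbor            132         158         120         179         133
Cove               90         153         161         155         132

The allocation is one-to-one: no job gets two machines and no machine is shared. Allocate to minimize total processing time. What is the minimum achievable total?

Minimum total: 298 min

This is a one-to-one assignment (minimum-cost bipartite matching).
Optimal: Granite→Machine M4 (36 min), Delta→Machine M2 (39 min), Harbor→Machine M5 (133 min), Cove→Machine M7 (90 min) — total 36+39+133+90 = 298 min.
Row-greedy (each job in turn takes its cheapest remaining machine) gives 339 min, worse by 41.
Every other assignment is strictly worse.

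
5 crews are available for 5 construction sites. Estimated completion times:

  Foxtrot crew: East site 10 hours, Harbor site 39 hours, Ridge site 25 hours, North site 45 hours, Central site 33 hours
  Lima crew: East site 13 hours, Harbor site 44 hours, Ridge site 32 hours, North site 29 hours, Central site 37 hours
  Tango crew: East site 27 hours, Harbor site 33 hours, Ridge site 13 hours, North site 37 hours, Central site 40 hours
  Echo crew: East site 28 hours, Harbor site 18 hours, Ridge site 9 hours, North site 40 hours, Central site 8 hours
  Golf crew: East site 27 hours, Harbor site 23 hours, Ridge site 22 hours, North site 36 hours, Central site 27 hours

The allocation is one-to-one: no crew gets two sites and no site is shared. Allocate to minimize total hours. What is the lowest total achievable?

Min total: 83 hours

Optimal: Foxtrot crew→East site (10 hours), Lima crew→North site (29 hours), Tango crew→Ridge site (13 hours), Echo crew→Central site (8 hours), Golf crew→Harbor site (23 hours) — total 10+29+13+8+23 = 83 hours.
Column-greedy (each site in turn goes to its cheapest remaining crew) gives 97 hours, worse by 14.
Swapping Foxtrot crew↔Lima crew (Foxtrot crew→North site 45 hours, Lima crew→East site 13 hours) adds 19.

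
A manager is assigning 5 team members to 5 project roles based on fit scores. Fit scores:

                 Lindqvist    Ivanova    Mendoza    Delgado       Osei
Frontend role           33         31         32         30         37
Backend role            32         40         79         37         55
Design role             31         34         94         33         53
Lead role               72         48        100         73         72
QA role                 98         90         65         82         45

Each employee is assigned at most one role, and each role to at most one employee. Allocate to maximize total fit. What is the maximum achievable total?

Max total: 351 pts

Optimal: Lindqvist→QA role (98 pts), Ivanova→Frontend role (31 pts), Mendoza→Design role (94 pts), Delgado→Lead role (73 pts), Osei→Backend role (55 pts) — total 98+31+94+73+55 = 351 pts.
Next-best assignment: Lindqvist→Frontend role, Ivanova→QA role, Mendoza→Design role, Delgado→Lead role, Osei→Backend role = 345 pts.
No other one-to-one assignment exceeds 351 pts.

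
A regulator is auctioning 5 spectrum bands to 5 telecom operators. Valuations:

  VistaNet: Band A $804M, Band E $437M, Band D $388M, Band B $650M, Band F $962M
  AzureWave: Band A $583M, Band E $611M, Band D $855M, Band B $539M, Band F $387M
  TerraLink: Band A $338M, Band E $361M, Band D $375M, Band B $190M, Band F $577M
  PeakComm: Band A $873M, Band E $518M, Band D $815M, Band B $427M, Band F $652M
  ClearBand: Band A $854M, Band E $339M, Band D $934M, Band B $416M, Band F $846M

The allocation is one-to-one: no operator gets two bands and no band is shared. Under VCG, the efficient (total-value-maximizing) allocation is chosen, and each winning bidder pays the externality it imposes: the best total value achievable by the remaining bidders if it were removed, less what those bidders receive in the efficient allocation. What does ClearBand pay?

ClearBand pays $316M.

Efficient allocation: VistaNet→Band F ($962M), AzureWave→Band B ($539M), TerraLink→Band E ($361M), PeakComm→Band A ($873M), ClearBand→Band D ($934M); total welfare W = $3669M.
ClearBand receives Band D at value $934M, so the others get W − 934 = $2735M.
Without ClearBand: best allocation of the remaining 4 bidders over all 5 bands is VistaNet→Band F ($962M), AzureWave→Band D ($855M), TerraLink→Band E ($361M), PeakComm→Band A ($873M), total $3051M.
VCG payment = (others' best without ClearBand) − (others' welfare with ClearBand) = 3051 − 2735 = $316M.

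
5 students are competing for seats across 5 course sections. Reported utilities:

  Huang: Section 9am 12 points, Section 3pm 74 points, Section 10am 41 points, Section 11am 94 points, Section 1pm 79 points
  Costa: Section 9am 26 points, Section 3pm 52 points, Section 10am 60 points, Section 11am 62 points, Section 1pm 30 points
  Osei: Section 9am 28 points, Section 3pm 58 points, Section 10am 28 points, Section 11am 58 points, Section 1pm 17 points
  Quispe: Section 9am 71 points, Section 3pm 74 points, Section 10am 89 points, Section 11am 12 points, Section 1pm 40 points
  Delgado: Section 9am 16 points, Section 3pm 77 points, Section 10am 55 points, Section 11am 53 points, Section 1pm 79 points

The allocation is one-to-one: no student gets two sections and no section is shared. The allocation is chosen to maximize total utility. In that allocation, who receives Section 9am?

Treat this as an assignment problem: match each student to one section.
Optimal: Huang→Section 11am (94 points), Costa→Section 10am (60 points), Osei→Section 3pm (58 points), Quispe→Section 9am (71 points), Delgado→Section 1pm (79 points) — total 94+60+58+71+79 = 362 points.
Max-entry greedy (repeatedly take the single best remaining cell) gives 346 points, worse by 16.
Next-best assignment: Huang→Section 11am, Costa→Section 9am, Osei→Section 3pm, Quispe→Section 10am, Delgado→Section 1pm = 346 points.
Quispe's own top section is Section 10am (89 points), but forcing Quispe→Section 10am and reassigning the rest optimally gives only 346 points — worse by 16.

Quispe receives Section 9am.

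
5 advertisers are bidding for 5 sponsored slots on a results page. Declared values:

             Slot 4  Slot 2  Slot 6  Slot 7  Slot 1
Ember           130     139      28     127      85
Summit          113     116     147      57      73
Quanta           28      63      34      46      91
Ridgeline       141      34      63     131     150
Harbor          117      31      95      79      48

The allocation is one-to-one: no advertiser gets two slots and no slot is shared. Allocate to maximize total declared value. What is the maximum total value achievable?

Optimal: Ember→Slot 2 ($139), Summit→Slot 6 ($147), Quanta→Slot 1 ($91), Ridgeline→Slot 7 ($131), Harbor→Slot 4 ($117) — total 139+147+91+131+117 = $625.
Max-entry greedy (repeatedly take the single best remaining cell) gives $599, worse by 26.
Checked against all permutations: $625 is optimal.

Maximum total: $625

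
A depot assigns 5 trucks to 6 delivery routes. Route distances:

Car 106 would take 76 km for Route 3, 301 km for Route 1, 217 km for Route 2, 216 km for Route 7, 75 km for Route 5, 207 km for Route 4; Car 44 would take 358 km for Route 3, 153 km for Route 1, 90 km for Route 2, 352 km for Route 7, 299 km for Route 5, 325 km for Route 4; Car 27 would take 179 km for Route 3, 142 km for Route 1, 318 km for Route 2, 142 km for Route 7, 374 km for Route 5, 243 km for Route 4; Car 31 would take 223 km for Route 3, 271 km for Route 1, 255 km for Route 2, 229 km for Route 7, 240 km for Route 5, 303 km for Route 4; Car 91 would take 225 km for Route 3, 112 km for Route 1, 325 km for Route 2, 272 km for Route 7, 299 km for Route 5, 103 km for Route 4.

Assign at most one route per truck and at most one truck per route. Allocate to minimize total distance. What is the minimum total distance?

Optimal: Car 106→Route 5 (75 km), Car 44→Route 2 (90 km), Car 27→Route 1 (142 km), Car 31→Route 3 (223 km), Car 91→Route 4 (103 km) — total 75+90+142+223+103 = 633 km.
Column-greedy (each route in turn goes to its cheapest remaining truck) gives 660 km, worse by 27.
Checked against all permutations: 633 km is optimal.

Min total: 633 km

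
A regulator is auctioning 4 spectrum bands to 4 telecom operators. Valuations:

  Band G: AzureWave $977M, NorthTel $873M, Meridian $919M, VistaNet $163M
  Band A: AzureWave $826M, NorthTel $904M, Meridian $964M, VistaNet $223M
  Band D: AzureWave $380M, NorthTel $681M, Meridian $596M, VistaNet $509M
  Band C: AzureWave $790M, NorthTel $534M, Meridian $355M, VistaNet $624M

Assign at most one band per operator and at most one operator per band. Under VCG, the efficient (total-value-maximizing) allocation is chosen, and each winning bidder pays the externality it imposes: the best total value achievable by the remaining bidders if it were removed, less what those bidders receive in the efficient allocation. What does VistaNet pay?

VistaNet pays $5M.

Efficient allocation: AzureWave→Band G ($977M), NorthTel→Band D ($681M), Meridian→Band A ($964M), VistaNet→Band C ($624M); total welfare W = $3246M.
VistaNet receives Band C at value $624M, so the others get W − 624 = $2622M.
Without VistaNet: best allocation of the remaining 3 bidders over all 4 bands is AzureWave→Band C ($790M), NorthTel→Band G ($873M), Meridian→Band A ($964M), total $2627M.
VCG payment = (others' best without VistaNet) − (others' welfare with VistaNet) = 2627 − 2622 = $5M.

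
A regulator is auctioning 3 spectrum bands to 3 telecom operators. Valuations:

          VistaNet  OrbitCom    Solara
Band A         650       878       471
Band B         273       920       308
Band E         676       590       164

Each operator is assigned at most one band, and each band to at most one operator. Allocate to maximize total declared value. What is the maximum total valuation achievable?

Treat this as an assignment problem: match each operator to one band.
Optimal: VistaNet→Band E ($676M), OrbitCom→Band B ($920M), Solara→Band A ($471M) — total 676+920+471 = $2067M.
Column-greedy (each band in turn goes to its best remaining operator) gives $1862M, worse by 205.
Next-best assignment: VistaNet→Band E, OrbitCom→Band A, Solara→Band B = $1862M.

Max total: $2067M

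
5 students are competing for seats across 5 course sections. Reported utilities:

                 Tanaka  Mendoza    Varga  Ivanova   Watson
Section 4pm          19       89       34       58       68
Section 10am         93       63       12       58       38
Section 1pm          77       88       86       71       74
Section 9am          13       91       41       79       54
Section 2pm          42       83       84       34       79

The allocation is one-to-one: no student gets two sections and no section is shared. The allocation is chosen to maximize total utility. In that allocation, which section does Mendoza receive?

Mendoza receives Section 4pm.

Treat this as an assignment problem: match each student to one section.
Optimal: Tanaka→Section 10am (93 points), Mendoza→Section 4pm (89 points), Varga→Section 1pm (86 points), Ivanova→Section 9am (79 points), Watson→Section 2pm (79 points) — total 93+89+86+79+79 = 426 points.
Next-best assignment: Tanaka→Section 10am, Mendoza→Section 4pm, Varga→Section 2pm, Ivanova→Section 9am, Watson→Section 1pm = 419 points.
Checked against all permutations: 426 points is optimal.
Mendoza's own top section is Section 9am (91 points), but forcing Mendoza→Section 9am and reassigning the rest optimally gives only 407 points — worse by 19.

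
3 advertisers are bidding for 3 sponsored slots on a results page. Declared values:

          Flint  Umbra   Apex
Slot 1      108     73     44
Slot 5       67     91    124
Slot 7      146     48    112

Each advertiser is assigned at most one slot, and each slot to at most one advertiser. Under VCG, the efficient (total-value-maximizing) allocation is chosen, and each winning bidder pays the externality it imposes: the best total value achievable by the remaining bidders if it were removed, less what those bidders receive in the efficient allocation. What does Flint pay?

Flint pays $6.

Efficient allocation: Flint→Slot 7 ($146), Umbra→Slot 1 ($73), Apex→Slot 5 ($124); total welfare W = $343.
Flint receives Slot 7 at value $146, so the others get W − 146 = $197.
Without Flint: best allocation of the remaining 2 bidders over all 3 slots is Umbra→Slot 5 ($91), Apex→Slot 7 ($112), total $203.
VCG payment = (others' best without Flint) − (others' welfare with Flint) = 203 − 197 = $6.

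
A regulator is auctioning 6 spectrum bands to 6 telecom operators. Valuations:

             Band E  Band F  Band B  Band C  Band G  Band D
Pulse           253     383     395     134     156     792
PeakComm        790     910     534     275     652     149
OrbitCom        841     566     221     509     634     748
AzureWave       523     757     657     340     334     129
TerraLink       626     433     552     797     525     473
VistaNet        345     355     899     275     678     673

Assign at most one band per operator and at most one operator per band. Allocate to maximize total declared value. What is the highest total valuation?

Optimal: Pulse→Band D ($792M), PeakComm→Band G ($652M), OrbitCom→Band E ($841M), AzureWave→Band F ($757M), TerraLink→Band C ($797M), VistaNet→Band B ($899M) — total 792+652+841+757+797+899 = $4738M.
Row-greedy (each operator in turn takes its best remaining band) gives $4675M, worse by 63.

Max total: $4738M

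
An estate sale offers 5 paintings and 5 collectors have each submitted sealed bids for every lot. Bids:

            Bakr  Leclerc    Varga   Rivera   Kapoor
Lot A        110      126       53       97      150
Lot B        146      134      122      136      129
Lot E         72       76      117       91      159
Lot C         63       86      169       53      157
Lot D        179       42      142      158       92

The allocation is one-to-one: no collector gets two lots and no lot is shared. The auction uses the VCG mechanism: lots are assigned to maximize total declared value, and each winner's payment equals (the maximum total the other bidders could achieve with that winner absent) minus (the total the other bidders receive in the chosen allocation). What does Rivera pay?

Efficient allocation: Bakr→Lot D ($179), Leclerc→Lot A ($126), Varga→Lot C ($169), Rivera→Lot B ($136), Kapoor→Lot E ($159); total welfare W = $769.
Rivera receives Lot B at value $136, so the others get W − 136 = $633.
Without Rivera: best allocation of the remaining 4 bidders over all 5 lots is Bakr→Lot D ($179), Leclerc→Lot B ($134), Varga→Lot C ($169), Kapoor→Lot E ($159), total $641.
VCG payment = (others' best without Rivera) − (others' welfare with Rivera) = 641 − 633 = $8.

Rivera pays $8.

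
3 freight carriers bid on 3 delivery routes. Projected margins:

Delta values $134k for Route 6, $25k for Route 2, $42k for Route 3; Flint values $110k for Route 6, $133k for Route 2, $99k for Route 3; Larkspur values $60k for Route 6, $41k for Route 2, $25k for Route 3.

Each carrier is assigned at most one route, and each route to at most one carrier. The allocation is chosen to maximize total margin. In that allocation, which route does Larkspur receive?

Optimal: Delta→Route 6 ($134k), Flint→Route 2 ($133k), Larkspur→Route 3 ($25k) — total 134+133+25 = $292k.
Larkspur's own top route is Route 6 ($60k), but forcing Larkspur→Route 6 and reassigning the rest optimally gives only $235k — worse by 57.

Larkspur receives Route 3.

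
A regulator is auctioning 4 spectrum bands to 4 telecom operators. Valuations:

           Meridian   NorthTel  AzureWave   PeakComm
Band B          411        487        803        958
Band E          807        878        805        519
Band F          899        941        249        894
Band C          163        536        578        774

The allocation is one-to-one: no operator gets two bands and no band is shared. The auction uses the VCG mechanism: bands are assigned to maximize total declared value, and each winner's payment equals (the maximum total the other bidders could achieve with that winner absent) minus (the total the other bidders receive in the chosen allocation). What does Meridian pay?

Meridian pays $249M.

Efficient allocation: Meridian→Band F ($899M), NorthTel→Band E ($878M), AzureWave→Band B ($803M), PeakComm→Band C ($774M); total welfare W = $3354M.
Meridian receives Band F at value $899M, so the others get W − 899 = $2455M.
Without Meridian: best allocation of the remaining 3 bidders over all 4 bands is NorthTel→Band F ($941M), AzureWave→Band E ($805M), PeakComm→Band B ($958M), total $2704M.
VCG payment = (others' best without Meridian) − (others' welfare with Meridian) = 2704 − 2455 = $249M.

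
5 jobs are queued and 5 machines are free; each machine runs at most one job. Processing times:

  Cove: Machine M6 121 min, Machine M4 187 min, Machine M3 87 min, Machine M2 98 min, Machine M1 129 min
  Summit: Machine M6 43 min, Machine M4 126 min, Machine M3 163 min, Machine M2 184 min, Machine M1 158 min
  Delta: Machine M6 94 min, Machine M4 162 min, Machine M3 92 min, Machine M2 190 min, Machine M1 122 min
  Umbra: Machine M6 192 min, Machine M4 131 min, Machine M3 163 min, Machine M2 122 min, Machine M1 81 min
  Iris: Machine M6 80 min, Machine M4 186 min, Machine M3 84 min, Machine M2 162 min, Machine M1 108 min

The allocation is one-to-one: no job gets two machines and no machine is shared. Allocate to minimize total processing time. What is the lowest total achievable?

Optimal: Cove→Machine M2 (98 min), Summit→Machine M6 (43 min), Delta→Machine M4 (162 min), Umbra→Machine M1 (81 min), Iris→Machine M3 (84 min) — total 98+43+162+81+84 = 468 min.
Column-greedy (each machine in turn goes to its cheapest remaining job) gives 478 min, worse by 10.
Swapping Umbra↔Summit (Umbra→Machine M6 192 min, Summit→Machine M1 158 min) adds 226.
Checked against all permutations: 468 min is optimal.

Min total: 468 min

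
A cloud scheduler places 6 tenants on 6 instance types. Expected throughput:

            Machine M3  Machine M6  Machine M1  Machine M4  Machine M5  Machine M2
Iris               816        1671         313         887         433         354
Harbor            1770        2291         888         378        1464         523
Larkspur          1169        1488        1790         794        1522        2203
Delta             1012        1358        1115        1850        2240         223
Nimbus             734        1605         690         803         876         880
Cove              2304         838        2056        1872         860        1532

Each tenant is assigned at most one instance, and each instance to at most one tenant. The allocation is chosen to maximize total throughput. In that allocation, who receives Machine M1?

Treat this as an assignment problem: match each tenant to one instance.
Optimal: Iris→Machine M4 (887 ops/s), Harbor→Machine M3 (1770 ops/s), Larkspur→Machine M2 (2203 ops/s), Delta→Machine M5 (2240 ops/s), Nimbus→Machine M6 (1605 ops/s), Cove→Machine M1 (2056 ops/s) — total 887+1770+2203+2240+1605+2056 = 10761 ops/s.
Row-greedy (each tenant in turn takes its best remaining instance) gives 10743 ops/s, worse by 18.
No other one-to-one assignment exceeds 10761 ops/s.
Cove's own top instance is Machine M3 (2304 ops/s), but forcing Cove→Machine M3 and reassigning the rest optimally gives only 10615 ops/s — worse by 146.

Cove receives Machine M1.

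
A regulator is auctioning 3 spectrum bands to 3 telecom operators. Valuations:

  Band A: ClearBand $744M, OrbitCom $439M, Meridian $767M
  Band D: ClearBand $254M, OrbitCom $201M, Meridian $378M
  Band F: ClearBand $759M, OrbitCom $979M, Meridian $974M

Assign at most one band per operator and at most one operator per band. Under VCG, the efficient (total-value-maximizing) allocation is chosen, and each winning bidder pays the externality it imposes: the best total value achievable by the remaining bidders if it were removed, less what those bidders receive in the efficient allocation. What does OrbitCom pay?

OrbitCom pays $596M.

Efficient allocation: ClearBand→Band A ($744M), OrbitCom→Band F ($979M), Meridian→Band D ($378M); total welfare W = $2101M.
OrbitCom receives Band F at value $979M, so the others get W − 979 = $1122M.
Without OrbitCom: best allocation of the remaining 2 bidders over all 3 bands is ClearBand→Band A ($744M), Meridian→Band F ($974M), total $1718M.
VCG payment = (others' best without OrbitCom) − (others' welfare with OrbitCom) = 1718 − 1122 = $596M.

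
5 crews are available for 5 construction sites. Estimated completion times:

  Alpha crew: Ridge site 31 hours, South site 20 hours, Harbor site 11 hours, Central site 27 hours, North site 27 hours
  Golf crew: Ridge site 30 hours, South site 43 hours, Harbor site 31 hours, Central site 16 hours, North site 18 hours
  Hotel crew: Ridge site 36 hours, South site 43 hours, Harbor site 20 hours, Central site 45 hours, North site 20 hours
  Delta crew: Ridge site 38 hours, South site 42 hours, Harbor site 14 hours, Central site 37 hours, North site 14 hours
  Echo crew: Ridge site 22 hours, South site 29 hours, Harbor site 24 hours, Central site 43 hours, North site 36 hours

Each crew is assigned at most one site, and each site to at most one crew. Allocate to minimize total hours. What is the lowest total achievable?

Optimal: Alpha crew→South site (20 hours), Golf crew→Central site (16 hours), Hotel crew→Harbor site (20 hours), Delta crew→North site (14 hours), Echo crew→Ridge site (22 hours) — total 20+16+20+14+22 = 92 hours.
Row-greedy (each crew in turn takes its cheapest remaining site) gives 114 hours, worse by 22.

Min total: 92 hours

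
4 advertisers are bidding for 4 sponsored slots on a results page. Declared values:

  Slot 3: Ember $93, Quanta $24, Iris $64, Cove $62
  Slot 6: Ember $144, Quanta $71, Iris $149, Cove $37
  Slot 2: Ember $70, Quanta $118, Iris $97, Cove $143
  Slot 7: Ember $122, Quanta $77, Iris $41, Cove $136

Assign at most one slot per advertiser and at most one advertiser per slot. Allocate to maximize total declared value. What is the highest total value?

Maximum total: $496

Optimal: Ember→Slot 3 ($93), Quanta→Slot 2 ($118), Iris→Slot 6 ($149), Cove→Slot 7 ($136) — total 93+118+149+136 = $496.
Row-greedy (each advertiser in turn takes its best remaining slot) gives $462, worse by 34.
Swapping Iris↔Cove (Iris→Slot 7 $41, Cove→Slot 6 $37) loses 207.
No other one-to-one assignment exceeds $496.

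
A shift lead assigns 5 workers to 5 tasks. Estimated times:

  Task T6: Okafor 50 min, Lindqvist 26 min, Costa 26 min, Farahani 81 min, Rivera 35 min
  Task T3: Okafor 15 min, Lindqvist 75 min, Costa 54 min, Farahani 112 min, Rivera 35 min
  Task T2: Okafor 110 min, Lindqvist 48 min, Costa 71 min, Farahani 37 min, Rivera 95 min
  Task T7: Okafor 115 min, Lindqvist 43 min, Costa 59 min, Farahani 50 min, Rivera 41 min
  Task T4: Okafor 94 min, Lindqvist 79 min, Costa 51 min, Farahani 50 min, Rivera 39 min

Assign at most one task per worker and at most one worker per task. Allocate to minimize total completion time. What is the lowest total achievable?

Optimal: Okafor→Task T3 (15 min), Lindqvist→Task T7 (43 min), Costa→Task T6 (26 min), Farahani→Task T2 (37 min), Rivera→Task T4 (39 min) — total 15+43+26+37+39 = 160 min.
Min-entry greedy (repeatedly take the single cheapest remaining cell) gives 176 min, worse by 16.

Minimum total: 160 min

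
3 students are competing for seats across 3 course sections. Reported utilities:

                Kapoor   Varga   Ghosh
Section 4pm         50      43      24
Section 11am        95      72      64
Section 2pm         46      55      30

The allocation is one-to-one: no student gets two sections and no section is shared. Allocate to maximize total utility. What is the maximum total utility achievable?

Optimal: Kapoor→Section 11am (95 points), Varga→Section 2pm (55 points), Ghosh→Section 4pm (24 points) — total 95+55+24 = 174 points.
Column-greedy (each section in turn goes to its best remaining student) gives 152 points, worse by 22.
Next-best assignment: Kapoor→Section 4pm, Varga→Section 2pm, Ghosh→Section 11am = 169 points.
Swapping Ghosh↔Kapoor (Ghosh→Section 11am 64 points, Kapoor→Section 4pm 50 points) loses 5.
No other one-to-one assignment exceeds 174 points.

Maximum total: 174 points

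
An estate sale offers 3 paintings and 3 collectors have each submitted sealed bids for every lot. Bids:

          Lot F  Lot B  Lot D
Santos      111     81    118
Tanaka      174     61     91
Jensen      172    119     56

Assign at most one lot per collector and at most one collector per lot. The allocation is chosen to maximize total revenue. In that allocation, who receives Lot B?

Optimal: Santos→Lot D ($118), Tanaka→Lot F ($174), Jensen→Lot B ($119) — total 118+174+119 = $411.
Next-best assignment: Santos→Lot D, Tanaka→Lot B, Jensen→Lot F = $351.
Checked against all permutations: $411 is optimal.
Jensen's own top lot is Lot F ($172), but forcing Jensen→Lot F and reassigning the rest optimally gives only $351 — worse by 60.

Jensen receives Lot B.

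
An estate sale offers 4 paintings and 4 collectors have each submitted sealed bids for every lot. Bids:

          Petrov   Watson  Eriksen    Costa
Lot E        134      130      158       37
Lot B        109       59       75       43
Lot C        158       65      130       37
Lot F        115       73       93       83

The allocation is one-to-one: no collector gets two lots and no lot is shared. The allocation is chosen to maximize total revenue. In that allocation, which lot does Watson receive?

Watson receives Lot B.

Treat this as an assignment problem: match each collector to one lot.
Optimal: Petrov→Lot C ($158), Watson→Lot B ($59), Eriksen→Lot E ($158), Costa→Lot F ($83) — total 158+59+158+83 = $458.
Column-greedy (each lot in turn goes to its best remaining collector) gives $415, worse by 43.
Next-best assignment: Petrov→Lot B, Watson→Lot E, Eriksen→Lot C, Costa→Lot F = $452.
No other one-to-one assignment exceeds $458.
Watson's own top lot is Lot E ($130), but forcing Watson→Lot E and reassigning the rest optimally gives only $452 — worse by 6.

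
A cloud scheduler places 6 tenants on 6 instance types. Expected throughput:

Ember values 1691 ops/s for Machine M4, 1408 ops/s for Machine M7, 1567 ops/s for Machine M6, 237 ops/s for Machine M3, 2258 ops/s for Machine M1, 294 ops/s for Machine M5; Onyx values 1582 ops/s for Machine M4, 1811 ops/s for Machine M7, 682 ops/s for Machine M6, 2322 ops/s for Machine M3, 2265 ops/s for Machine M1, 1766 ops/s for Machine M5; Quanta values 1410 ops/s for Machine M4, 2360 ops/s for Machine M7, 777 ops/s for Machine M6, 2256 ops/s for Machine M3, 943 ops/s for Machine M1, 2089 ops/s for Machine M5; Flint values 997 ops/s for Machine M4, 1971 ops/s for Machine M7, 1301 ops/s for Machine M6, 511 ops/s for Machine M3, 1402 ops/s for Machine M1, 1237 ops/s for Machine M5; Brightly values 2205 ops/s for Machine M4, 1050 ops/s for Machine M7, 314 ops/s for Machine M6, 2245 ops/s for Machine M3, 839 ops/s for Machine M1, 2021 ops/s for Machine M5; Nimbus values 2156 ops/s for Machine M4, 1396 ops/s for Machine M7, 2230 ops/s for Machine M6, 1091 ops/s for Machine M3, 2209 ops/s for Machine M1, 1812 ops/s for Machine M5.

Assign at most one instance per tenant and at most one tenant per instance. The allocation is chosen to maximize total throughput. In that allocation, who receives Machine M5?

Optimal: Ember→Machine M1 (2258 ops/s), Onyx→Machine M3 (2322 ops/s), Quanta→Machine M5 (2089 ops/s), Flint→Machine M7 (1971 ops/s), Brightly→Machine M4 (2205 ops/s), Nimbus→Machine M6 (2230 ops/s) — total 2258+2322+2089+1971+2205+2230 = 13075 ops/s.
Row-greedy (each tenant in turn takes its best remaining instance) gives 12258 ops/s, worse by 817.
Swapping Brightly↔Flint (Brightly→Machine M7 1050 ops/s, Flint→Machine M4 997 ops/s) loses 2129.
Quanta's own top instance is Machine M7 (2360 ops/s), but forcing Quanta→Machine M7 and reassigning the rest optimally gives only 12612 ops/s — worse by 463.

Quanta receives Machine M5.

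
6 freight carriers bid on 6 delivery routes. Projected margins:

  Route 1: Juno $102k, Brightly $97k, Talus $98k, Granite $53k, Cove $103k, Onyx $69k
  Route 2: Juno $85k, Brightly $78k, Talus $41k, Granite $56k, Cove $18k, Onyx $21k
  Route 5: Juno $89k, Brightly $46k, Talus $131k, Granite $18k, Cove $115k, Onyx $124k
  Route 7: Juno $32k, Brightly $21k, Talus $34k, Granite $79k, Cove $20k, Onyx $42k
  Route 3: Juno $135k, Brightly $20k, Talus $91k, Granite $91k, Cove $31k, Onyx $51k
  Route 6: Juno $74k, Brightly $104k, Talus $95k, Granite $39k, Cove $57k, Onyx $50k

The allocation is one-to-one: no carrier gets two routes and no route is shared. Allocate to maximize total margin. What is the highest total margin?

This is a one-to-one assignment (maximum-weight bipartite matching).
Optimal: Juno→Route 3 ($135k), Brightly→Route 2 ($78k), Talus→Route 6 ($95k), Granite→Route 7 ($79k), Cove→Route 1 ($103k), Onyx→Route 5 ($124k) — total 135+78+95+79+103+124 = $614k.
Row-greedy (each carrier in turn takes its best remaining route) gives $573k, worse by 41.
Swapping Onyx↔Granite (Onyx→Route 7 $42k, Granite→Route 5 $18k) loses 143.

Max total: $614k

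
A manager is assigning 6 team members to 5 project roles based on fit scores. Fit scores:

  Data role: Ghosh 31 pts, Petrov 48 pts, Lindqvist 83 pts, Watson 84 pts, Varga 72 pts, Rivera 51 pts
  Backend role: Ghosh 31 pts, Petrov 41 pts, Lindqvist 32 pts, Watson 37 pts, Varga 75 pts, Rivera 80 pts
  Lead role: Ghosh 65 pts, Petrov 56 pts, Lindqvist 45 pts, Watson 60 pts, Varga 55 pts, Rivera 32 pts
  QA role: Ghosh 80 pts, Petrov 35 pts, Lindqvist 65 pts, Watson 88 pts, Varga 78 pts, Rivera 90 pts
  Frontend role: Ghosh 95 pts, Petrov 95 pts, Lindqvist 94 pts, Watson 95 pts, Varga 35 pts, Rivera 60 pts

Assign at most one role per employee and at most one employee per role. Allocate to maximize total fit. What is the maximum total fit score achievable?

Maximum total: 411 pts

Optimal: Lindqvist→Data role (83 pts), Rivera→Backend role (80 pts), Ghosh→Lead role (65 pts), Watson→QA role (88 pts), Petrov→Frontend role (95 pts) — total 83+80+65+88+95 = 411 pts.
Max-entry greedy (repeatedly take the single best remaining cell) gives 400 pts, worse by 11.
Checked against all permutations: 411 pts is optimal.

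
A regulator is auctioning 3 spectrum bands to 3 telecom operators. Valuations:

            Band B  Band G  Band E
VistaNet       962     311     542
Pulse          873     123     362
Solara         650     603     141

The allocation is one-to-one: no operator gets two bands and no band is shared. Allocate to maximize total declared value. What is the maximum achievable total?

Max total: $2018M

Optimal: VistaNet→Band E ($542M), Pulse→Band B ($873M), Solara→Band G ($603M) — total 542+873+603 = $2018M.
Column-greedy (each band in turn goes to its best remaining operator) gives $1927M, worse by 91.
Swapping VistaNet↔Solara (VistaNet→Band G $311M, Solara→Band E $141M) loses 693.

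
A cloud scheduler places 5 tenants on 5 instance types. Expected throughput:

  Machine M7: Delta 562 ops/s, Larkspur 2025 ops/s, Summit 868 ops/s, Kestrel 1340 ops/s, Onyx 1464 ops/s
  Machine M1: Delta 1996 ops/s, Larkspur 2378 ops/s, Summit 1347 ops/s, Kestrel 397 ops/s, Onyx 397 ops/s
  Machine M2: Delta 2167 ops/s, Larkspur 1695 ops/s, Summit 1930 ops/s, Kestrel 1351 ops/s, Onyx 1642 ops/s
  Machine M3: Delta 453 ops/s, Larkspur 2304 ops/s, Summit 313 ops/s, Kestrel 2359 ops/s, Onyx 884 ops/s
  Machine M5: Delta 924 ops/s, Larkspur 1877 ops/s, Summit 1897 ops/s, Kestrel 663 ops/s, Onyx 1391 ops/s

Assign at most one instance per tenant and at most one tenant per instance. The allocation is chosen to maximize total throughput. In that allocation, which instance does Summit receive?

This is the linear assignment problem.
Optimal: Delta→Machine M2 (2167 ops/s), Larkspur→Machine M1 (2378 ops/s), Summit→Machine M5 (1897 ops/s), Kestrel→Machine M3 (2359 ops/s), Onyx→Machine M7 (1464 ops/s) — total 2167+2378+1897+2359+1464 = 10265 ops/s.
Column-greedy (each instance in turn goes to its best remaining tenant) gives 9701 ops/s, worse by 564.
Swapping Larkspur↔Delta (Larkspur→Machine M2 1695 ops/s, Delta→Machine M1 1996 ops/s) loses 854.
Summit's own top instance is Machine M2 (1930 ops/s), but forcing Summit→Machine M2 and reassigning the rest optimally gives only 9701 ops/s — worse by 564.

Summit receives Machine M5.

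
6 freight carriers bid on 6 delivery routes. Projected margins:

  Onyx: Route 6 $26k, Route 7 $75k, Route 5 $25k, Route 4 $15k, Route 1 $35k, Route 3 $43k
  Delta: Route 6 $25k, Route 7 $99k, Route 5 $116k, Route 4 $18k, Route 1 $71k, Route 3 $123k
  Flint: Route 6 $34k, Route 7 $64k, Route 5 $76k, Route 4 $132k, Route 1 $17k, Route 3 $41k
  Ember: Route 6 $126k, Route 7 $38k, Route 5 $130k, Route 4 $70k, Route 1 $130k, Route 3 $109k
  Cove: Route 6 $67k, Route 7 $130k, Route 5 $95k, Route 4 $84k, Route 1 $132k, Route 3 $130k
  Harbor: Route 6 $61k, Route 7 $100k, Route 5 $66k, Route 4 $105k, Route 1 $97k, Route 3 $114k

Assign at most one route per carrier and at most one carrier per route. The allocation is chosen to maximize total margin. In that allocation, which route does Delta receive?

Optimal: Onyx→Route 7 ($75k), Delta→Route 5 ($116k), Flint→Route 4 ($132k), Ember→Route 6 ($126k), Cove→Route 1 ($132k), Harbor→Route 3 ($114k) — total 75+116+132+126+132+114 = $695k.
Row-greedy (each carrier in turn takes its best remaining route) gives $653k, worse by 42.
Next-best assignment: Onyx→Route 7, Delta→Route 5, Flint→Route 4, Ember→Route 6, Cove→Route 3, Harbor→Route 1 = $676k.
Swapping Cove↔Onyx (Cove→Route 7 $130k, Onyx→Route 1 $35k) loses 42.
Delta's own top route is Route 3 ($123k), but forcing Delta→Route 3 and reassigning the rest optimally gives only $654k — worse by 41.

Delta receives Route 5.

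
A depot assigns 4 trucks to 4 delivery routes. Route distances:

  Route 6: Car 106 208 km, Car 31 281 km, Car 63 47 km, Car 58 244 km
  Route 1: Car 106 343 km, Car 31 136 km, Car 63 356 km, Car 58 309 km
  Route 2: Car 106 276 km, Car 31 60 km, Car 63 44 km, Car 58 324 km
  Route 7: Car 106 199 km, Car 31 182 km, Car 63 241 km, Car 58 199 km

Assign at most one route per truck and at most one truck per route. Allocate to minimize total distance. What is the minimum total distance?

Minimum total: 587 km

Optimal: Car 106→Route 6 (208 km), Car 31→Route 1 (136 km), Car 63→Route 2 (44 km), Car 58→Route 7 (199 km) — total 208+136+44+199 = 587 km.
Column-greedy (each route in turn goes to its cheapest remaining truck) gives 658 km, worse by 71.
Next-best assignment: Car 106→Route 7, Car 31→Route 2, Car 63→Route 6, Car 58→Route 1 = 615 km.
Swapping Car 106↔Car 31 (Car 106→Route 1 343 km, Car 31→Route 6 281 km) adds 280.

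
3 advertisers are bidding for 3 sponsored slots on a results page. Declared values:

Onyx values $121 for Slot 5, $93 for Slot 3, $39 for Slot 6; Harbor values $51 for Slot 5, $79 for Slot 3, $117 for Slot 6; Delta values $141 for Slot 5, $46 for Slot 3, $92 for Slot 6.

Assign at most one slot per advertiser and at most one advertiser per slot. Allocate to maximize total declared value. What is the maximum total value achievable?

Optimal: Onyx→Slot 3 ($93), Harbor→Slot 6 ($117), Delta→Slot 5 ($141) — total 93+117+141 = $351.
Row-greedy (each advertiser in turn takes its best remaining slot) gives $284, worse by 67.

Maximum total: $351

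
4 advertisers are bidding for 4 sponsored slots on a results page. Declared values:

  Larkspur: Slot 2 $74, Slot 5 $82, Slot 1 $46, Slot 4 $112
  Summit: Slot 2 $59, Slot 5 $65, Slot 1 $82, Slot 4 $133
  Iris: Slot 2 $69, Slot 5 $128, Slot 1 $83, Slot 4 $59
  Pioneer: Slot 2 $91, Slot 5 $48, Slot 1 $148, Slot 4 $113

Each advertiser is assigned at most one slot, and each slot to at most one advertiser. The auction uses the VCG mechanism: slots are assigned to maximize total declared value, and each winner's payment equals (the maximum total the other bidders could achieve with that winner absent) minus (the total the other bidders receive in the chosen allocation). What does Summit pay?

Efficient allocation: Larkspur→Slot 2 ($74), Summit→Slot 4 ($133), Iris→Slot 5 ($128), Pioneer→Slot 1 ($148); total welfare W = $483.
Summit receives Slot 4 at value $133, so the others get W − 133 = $350.
Without Summit: best allocation of the remaining 3 bidders over all 4 slots is Larkspur→Slot 4 ($112), Iris→Slot 5 ($128), Pioneer→Slot 1 ($148), total $388.
VCG payment = (others' best without Summit) − (others' welfare with Summit) = 388 − 350 = $38.

Summit pays $38.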